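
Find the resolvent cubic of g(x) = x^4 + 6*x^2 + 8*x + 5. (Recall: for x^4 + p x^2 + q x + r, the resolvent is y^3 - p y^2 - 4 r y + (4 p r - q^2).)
h(y) = y^3 - 6*y^2 - 20*y + 56

Identify coefficients: p = 6, q = 8, r = 5.
Plug into h(y) = y^3 - p y^2 - 4 r y + (4 p r - q^2):
  h(y) = y^3 - (6) y^2 - 4*(5) y + (4*(6)*(5) - (8)^2)
       = y^3 + (-6) y^2 + (-20) y + (56).
Simplifying: h(y) = y^3 - 6*y^2 - 20*y + 56.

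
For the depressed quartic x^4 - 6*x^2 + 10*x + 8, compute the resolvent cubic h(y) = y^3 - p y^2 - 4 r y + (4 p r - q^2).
h(y) = y^3 + 6*y^2 - 32*y - 292

Identify coefficients: p = -6, q = 10, r = 8.
Plug into h(y) = y^3 - p y^2 - 4 r y + (4 p r - q^2):
  h(y) = y^3 - (-6) y^2 - 4*(8) y + (4*(-6)*(8) - (10)^2)
       = y^3 + (6) y^2 + (-32) y + (-292).
Simplifying: h(y) = y^3 + 6*y^2 - 32*y - 292.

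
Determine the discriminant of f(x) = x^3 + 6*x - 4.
Δ = -1296

For a depressed cubic x^3 + p x + q the discriminant is Δ = -4 p^3 - 27 q^2 = -4*(6)^3 - 27*(-4)^2 = -864 - 432 = -1296.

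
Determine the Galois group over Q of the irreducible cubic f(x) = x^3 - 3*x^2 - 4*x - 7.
Gal(K/Q) = S_3 (symmetric group of order 6)

Compute the discriminant of x^3 + (-3)*x^2 + (-4)*x + (-7): Δ = -3191. Since Δ is not a rational square, the Galois group is not contained in A_3; it must be the full S_3 (irreducibility of the cubic rules out anything smaller).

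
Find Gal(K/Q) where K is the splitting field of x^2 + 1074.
Gal(K/Q) = Z/2Z (cyclic of order 2)

x^2 + 1074 is irreducible over Q since -1074 is not a rational square. The splitting field Q(sqrt(-1074)) has degree 2 over Q, and its unique nontrivial automorphism is sqrt(-1074) ↦ -sqrt(-1074). Hence Gal(Q(sqrt(-1074))/Q) = Z/2Z.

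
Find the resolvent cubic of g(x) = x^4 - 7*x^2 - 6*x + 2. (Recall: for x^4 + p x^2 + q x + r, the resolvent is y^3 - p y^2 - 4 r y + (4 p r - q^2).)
h(y) = y^3 + 7*y^2 - 8*y - 92

Identify coefficients: p = -7, q = -6, r = 2.
Plug into h(y) = y^3 - p y^2 - 4 r y + (4 p r - q^2):
  h(y) = y^3 - (-7) y^2 - 4*(2) y + (4*(-7)*(2) - (-6)^2)
       = y^3 + (7) y^2 + (-8) y + (-92).
Simplifying: h(y) = y^3 + 7*y^2 - 8*y - 92.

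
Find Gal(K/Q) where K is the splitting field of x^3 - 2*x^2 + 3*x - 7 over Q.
Gal(K/Q) = S_3 (symmetric group of order 6)

Compute the discriminant of x^3 + (-2)*x^2 + (3)*x + (-7): Δ = -863. Since Δ is not a rational square, the Galois group is not contained in A_3; it must be the full S_3 (irreducibility of the cubic rules out anything smaller).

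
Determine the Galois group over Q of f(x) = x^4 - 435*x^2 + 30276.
Gal(K/Q) = Z/2Z (cyclic of order 2)

f factors as (x^2 - 87)(x^2 - 348), so the splitting field is K = Q(sqrt(87), sqrt(348)). The squarefree part of 87 is 87 and the squarefree part of 348 is also 87, so sqrt(87) and sqrt(348) are both rational multiples of sqrt(87). Hence Q(sqrt(87)) = Q(sqrt(348)) = Q(sqrt(87)), and the splitting field collapses to a single degree-2 extension with Galois group Z/2Z.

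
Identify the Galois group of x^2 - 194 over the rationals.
Gal(K/Q) = Z/2Z (cyclic of order 2)

x^2 - 194 is irreducible over Q since 194 is not a rational square. The splitting field Q(sqrt(194)) has degree 2 over Q, and its unique nontrivial automorphism is sqrt(194) ↦ -sqrt(194). Hence Gal(Q(sqrt(194))/Q) = Z/2Z.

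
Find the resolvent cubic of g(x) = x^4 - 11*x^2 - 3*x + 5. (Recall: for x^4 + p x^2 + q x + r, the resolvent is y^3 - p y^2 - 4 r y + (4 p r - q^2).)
h(y) = y^3 + 11*y^2 - 20*y - 229

Identify coefficients: p = -11, q = -3, r = 5.
Plug into h(y) = y^3 - p y^2 - 4 r y + (4 p r - q^2):
  h(y) = y^3 - (-11) y^2 - 4*(5) y + (4*(-11)*(5) - (-3)^2)
       = y^3 + (11) y^2 + (-20) y + (-229).
Simplifying: h(y) = y^3 + 11*y^2 - 20*y - 229.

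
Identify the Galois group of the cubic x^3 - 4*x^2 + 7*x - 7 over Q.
Gal(K/Q) = S_3 (symmetric group of order 6)

Compute the discriminant of x^3 + (-4)*x^2 + (7)*x + (-7): Δ = -175. Since Δ is not a rational square, the Galois group is not contained in A_3; it must be the full S_3 (irreducibility of the cubic rules out anything smaller).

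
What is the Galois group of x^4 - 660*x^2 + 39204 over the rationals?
Gal(K/Q) = Z/2Z (cyclic of order 2)

f factors as (x^2 - 66)(x^2 - 594), so the splitting field is K = Q(sqrt(66), sqrt(594)). The squarefree part of 66 is 66 and the squarefree part of 594 is also 66, so sqrt(66) and sqrt(594) are both rational multiples of sqrt(66). Hence Q(sqrt(66)) = Q(sqrt(594)) = Q(sqrt(66)), and the splitting field collapses to a single degree-2 extension with Galois group Z/2Z.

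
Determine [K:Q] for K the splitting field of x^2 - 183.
[K:Q] = 2

The polynomial x^2 - 183 is irreducible over Q since 183 is not a perfect square. Its splitting field is Q(sqrt(183)), which has degree 2 over Q.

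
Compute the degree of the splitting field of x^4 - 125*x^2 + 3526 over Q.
[K:Q] = 4

f factors as (x^2 - 43)(x^2 - 82); the splitting field is K = Q(sqrt(43), sqrt(82)). Since 43, 82, and 3526 are all non-squares in Q, the three subfields Q(sqrt(43)), Q(sqrt(82)), Q(sqrt(3526)) are distinct degree-2 extensions, so [K:Q] = 4 (Klein four Galois group).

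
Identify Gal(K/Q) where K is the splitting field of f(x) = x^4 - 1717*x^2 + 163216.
Gal(K/Q) = Z/2Z (cyclic of order 2)

f factors as (x^2 - 101)(x^2 - 1616), so the splitting field is K = Q(sqrt(101), sqrt(1616)). The squarefree part of 101 is 101 and the squarefree part of 1616 is also 101, so sqrt(101) and sqrt(1616) are both rational multiples of sqrt(101). Hence Q(sqrt(101)) = Q(sqrt(1616)) = Q(sqrt(101)), and the splitting field collapses to a single degree-2 extension with Galois group Z/2Z.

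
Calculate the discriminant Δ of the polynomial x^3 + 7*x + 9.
Δ = -3559

For a depressed cubic x^3 + p x + q the discriminant is Δ = -4 p^3 - 27 q^2 = -4*(7)^3 - 27*(9)^2 = -1372 - 2187 = -3559.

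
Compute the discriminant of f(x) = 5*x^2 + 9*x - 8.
Δ = 241

For a quadratic a x^2 + b x + c the discriminant is Δ = b^2 - 4ac = (9)^2 - 4*(5)*(-8) = 81 - (-160) = 241.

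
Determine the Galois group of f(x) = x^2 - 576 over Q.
Gal(K/Q) = trivial group (order 1)

x^2 - 576 factors as (x - 24)(x + 24) over Q, so its splitting field is Q itself and the Galois group is trivial.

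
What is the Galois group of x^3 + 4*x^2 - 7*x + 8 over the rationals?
Gal(K/Q) = S_3 (symmetric group of order 6)

Compute the discriminant of x^3 + (4)*x^2 + (-7)*x + (8): Δ = -5652. Since Δ is not a rational square, the Galois group is not contained in A_3; it must be the full S_3 (irreducibility of the cubic rules out anything smaller).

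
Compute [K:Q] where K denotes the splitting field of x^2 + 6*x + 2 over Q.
[K:Q] = 2

The discriminant of x^2 + (6)*x + (2) is b^2 - 4c = 36 - (8) = 28. Since 28 is not a perfect square in Q, the polynomial is irreducible over Q. Its two roots generate a degree-2 extension, so [K:Q] = 2.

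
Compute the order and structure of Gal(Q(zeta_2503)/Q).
|Gal(Q(zeta_2503)/Q)| = phi(2503) = 2502; group ≅ (Z/2503Z)^* ≅ Z/2502Z

The n-th cyclotomic polynomial Φ_2503(x) is the minimal polynomial of zeta_2503 over Q and has degree phi(2503) = 2502. So Q(zeta_2503) is a degree-2502 Galois extension with Galois group (Z/2503Z)^*. (Z/2503Z)^* is cyclic since 2503 is an odd prime power (or 4). Hence Gal(Q(zeta_2503)/Q) ≅ Z/2502Z.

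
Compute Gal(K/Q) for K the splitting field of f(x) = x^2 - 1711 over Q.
Gal(K/Q) = Z/2Z (cyclic of order 2)

x^2 - 1711 is irreducible over Q since 1711 is not a rational square. The splitting field Q(sqrt(1711)) has degree 2 over Q, and its unique nontrivial automorphism is sqrt(1711) ↦ -sqrt(1711). Hence Gal(Q(sqrt(1711))/Q) = Z/2Z.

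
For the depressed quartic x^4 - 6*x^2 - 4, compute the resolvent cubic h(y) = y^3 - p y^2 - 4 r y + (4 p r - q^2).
h(y) = y^3 + 6*y^2 + 16*y + 96

Identify coefficients: p = -6, q = 0, r = -4.
Plug into h(y) = y^3 - p y^2 - 4 r y + (4 p r - q^2):
  h(y) = y^3 - (-6) y^2 - 4*(-4) y + (4*(-6)*(-4) - (0)^2)
       = y^3 + (6) y^2 + (16) y + (96).
Simplifying: h(y) = y^3 + 6*y^2 + 16*y + 96.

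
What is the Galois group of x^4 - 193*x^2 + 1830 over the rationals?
Gal(K/Q) = V_4 (Klein four-group, Z/2Z × Z/2Z)

f factors as (x^2 - 10)(x^2 - 183), so the splitting field is K = Q(sqrt(10), sqrt(183)). The elements 10, 183, 1830 are all non-squares in Q, so sqrt(10) and sqrt(183) generate independent quadratic extensions. Thus [K:Q] = 4 and Gal(K/Q) is generated by the two order-2 automorphisms sqrt(10) ↦ -sqrt(10) and sqrt(183) ↦ -sqrt(183), giving V_4.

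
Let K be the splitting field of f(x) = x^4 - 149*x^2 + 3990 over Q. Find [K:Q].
[K:Q] = 4

f factors as (x^2 - 35)(x^2 - 114); the splitting field is K = Q(sqrt(35), sqrt(114)). Since 35, 114, and 3990 are all non-squares in Q, the three subfields Q(sqrt(35)), Q(sqrt(114)), Q(sqrt(3990)) are distinct degree-2 extensions, so [K:Q] = 4 (Klein four Galois group).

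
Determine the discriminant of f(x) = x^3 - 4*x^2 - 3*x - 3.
Δ = -1407

For x^3 + a x^2 + b x + c the discriminant is Δ = 18 a b c - 4 a^3 c + a^2 b^2 - 4 b^3 - 27 c^2.
Plug a = -4, b = -3, c = -3:
  18*(-4)*(-3)*(-3) - 4*(-4)^3*(-3) + (-4)^2*(-3)^2 - 4*(-3)^3 - 27*(-3)^2
  = -648 + (-768) + 144 + (108) + (-243)
  = -1407.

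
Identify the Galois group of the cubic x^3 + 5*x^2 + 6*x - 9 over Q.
Gal(K/Q) = S_3 (symmetric group of order 6)

Compute the discriminant of x^3 + (5)*x^2 + (6)*x + (-9): Δ = -2511. Since Δ is not a rational square, the Galois group is not contained in A_3; it must be the full S_3 (irreducibility of the cubic rules out anything smaller).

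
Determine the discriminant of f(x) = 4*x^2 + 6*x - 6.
Δ = 132

For a quadratic a x^2 + b x + c the discriminant is Δ = b^2 - 4ac = (6)^2 - 4*(4)*(-6) = 36 - (-96) = 132.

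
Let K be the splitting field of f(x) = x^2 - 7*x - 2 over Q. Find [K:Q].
[K:Q] = 2

The discriminant of x^2 + (-7)*x + (-2) is b^2 - 4c = 49 - (-8) = 57. Since 57 is not a perfect square in Q, the polynomial is irreducible over Q. Its two roots generate a degree-2 extension, so [K:Q] = 2.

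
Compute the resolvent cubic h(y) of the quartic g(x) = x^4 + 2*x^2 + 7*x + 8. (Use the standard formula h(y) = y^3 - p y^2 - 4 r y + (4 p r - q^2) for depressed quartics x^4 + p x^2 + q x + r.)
h(y) = y^3 - 2*y^2 - 32*y + 15

Identify coefficients: p = 2, q = 7, r = 8.
Plug into h(y) = y^3 - p y^2 - 4 r y + (4 p r - q^2):
  h(y) = y^3 - (2) y^2 - 4*(8) y + (4*(2)*(8) - (7)^2)
       = y^3 + (-2) y^2 + (-32) y + (15).
Simplifying: h(y) = y^3 - 2*y^2 - 32*y + 15.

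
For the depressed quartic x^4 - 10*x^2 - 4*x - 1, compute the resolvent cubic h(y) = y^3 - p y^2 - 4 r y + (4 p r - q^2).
h(y) = y^3 + 10*y^2 + 4*y + 24

Identify coefficients: p = -10, q = -4, r = -1.
Plug into h(y) = y^3 - p y^2 - 4 r y + (4 p r - q^2):
  h(y) = y^3 - (-10) y^2 - 4*(-1) y + (4*(-10)*(-1) - (-4)^2)
       = y^3 + (10) y^2 + (4) y + (24).
Simplifying: h(y) = y^3 + 10*y^2 + 4*y + 24.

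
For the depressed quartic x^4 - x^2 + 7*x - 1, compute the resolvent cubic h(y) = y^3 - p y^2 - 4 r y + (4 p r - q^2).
h(y) = y^3 + y^2 + 4*y - 45

Identify coefficients: p = -1, q = 7, r = -1.
Plug into h(y) = y^3 - p y^2 - 4 r y + (4 p r - q^2):
  h(y) = y^3 - (-1) y^2 - 4*(-1) y + (4*(-1)*(-1) - (7)^2)
       = y^3 + (1) y^2 + (4) y + (-45).
Simplifying: h(y) = y^3 + y^2 + 4*y - 45.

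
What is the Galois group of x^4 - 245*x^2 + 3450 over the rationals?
Gal(K/Q) = V_4 (Klein four-group, Z/2Z × Z/2Z)

f factors as (x^2 - 15)(x^2 - 230), so the splitting field is K = Q(sqrt(15), sqrt(230)). The elements 15, 230, 3450 are all non-squares in Q, so sqrt(15) and sqrt(230) generate independent quadratic extensions. Thus [K:Q] = 4 and Gal(K/Q) is generated by the two order-2 automorphisms sqrt(15) ↦ -sqrt(15) and sqrt(230) ↦ -sqrt(230), giving V_4.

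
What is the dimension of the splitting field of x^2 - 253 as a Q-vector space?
[K:Q] = 2

The polynomial x^2 - 253 is irreducible over Q since 253 is not a perfect square. Its splitting field is Q(sqrt(253)), which has degree 2 over Q.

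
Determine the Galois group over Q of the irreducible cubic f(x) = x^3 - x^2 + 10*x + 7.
Gal(K/Q) = S_3 (symmetric group of order 6)

Compute the discriminant of x^3 + (-1)*x^2 + (10)*x + (7): Δ = -6455. Since Δ is not a rational square, the Galois group is not contained in A_3; it must be the full S_3 (irreducibility of the cubic rules out anything smaller).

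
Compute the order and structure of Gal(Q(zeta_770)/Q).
|Gal(Q(zeta_770)/Q)| = phi(770) = 240; group ≅ (Z/770Z)^* ≅ Z/4Z × Z/6Z × Z/10Z

The n-th cyclotomic polynomial Φ_770(x) is the minimal polynomial of zeta_770 over Q and has degree phi(770) = 240. So Q(zeta_770) is a degree-240 Galois extension with Galois group (Z/770Z)^*. By CRT, (Z/770Z)^* ≅ (Z/2Z)^* × (Z/5Z)^* × (Z/7Z)^* × (Z/11Z)^*. Each prime-power unit group is (Z/2Z)^* ≅ trivial group (order 1); (Z/5Z)^* ≅ Z/4Z; (Z/7Z)^* ≅ Z/6Z; (Z/11Z)^* ≅ Z/10Z. Hence Gal(Q(zeta_770)/Q) ≅ Z/4Z × Z/6Z × Z/10Z.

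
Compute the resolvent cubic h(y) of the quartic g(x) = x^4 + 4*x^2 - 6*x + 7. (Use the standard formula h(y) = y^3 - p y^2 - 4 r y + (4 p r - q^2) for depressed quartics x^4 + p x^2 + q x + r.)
h(y) = y^3 - 4*y^2 - 28*y + 76

Identify coefficients: p = 4, q = -6, r = 7.
Plug into h(y) = y^3 - p y^2 - 4 r y + (4 p r - q^2):
  h(y) = y^3 - (4) y^2 - 4*(7) y + (4*(4)*(7) - (-6)^2)
       = y^3 + (-4) y^2 + (-28) y + (76).
Simplifying: h(y) = y^3 - 4*y^2 - 28*y + 76.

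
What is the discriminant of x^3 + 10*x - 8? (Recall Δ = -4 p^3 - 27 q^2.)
Δ = -5728

For a depressed cubic x^3 + p x + q the discriminant is Δ = -4 p^3 - 27 q^2 = -4*(10)^3 - 27*(-8)^2 = -4000 - 1728 = -5728.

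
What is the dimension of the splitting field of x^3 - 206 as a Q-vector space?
[K:Q] = 6

x^3 - 206 has one real root r = 206^(1/3) and two complex roots r*zeta_3, r*zeta_3^2 where zeta_3 = e^(2*pi*i/3). The splitting field is Q(r, zeta_3). [Q(r):Q] = 3 and [Q(zeta_3):Q] = 2 with gcd = 1, so [Q(r, zeta_3):Q] = 3 * 2 = 6.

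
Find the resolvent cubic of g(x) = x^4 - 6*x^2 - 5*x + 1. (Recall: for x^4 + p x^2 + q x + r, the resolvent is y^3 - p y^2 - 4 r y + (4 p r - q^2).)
h(y) = y^3 + 6*y^2 - 4*y - 49

Identify coefficients: p = -6, q = -5, r = 1.
Plug into h(y) = y^3 - p y^2 - 4 r y + (4 p r - q^2):
  h(y) = y^3 - (-6) y^2 - 4*(1) y + (4*(-6)*(1) - (-5)^2)
       = y^3 + (6) y^2 + (-4) y + (-49).
Simplifying: h(y) = y^3 + 6*y^2 - 4*y - 49.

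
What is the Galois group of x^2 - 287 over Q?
Gal(K/Q) = Z/2Z (cyclic of order 2)

x^2 - 287 is irreducible over Q since 287 is not a rational square. The splitting field Q(sqrt(287)) has degree 2 over Q, and its unique nontrivial automorphism is sqrt(287) ↦ -sqrt(287). Hence Gal(Q(sqrt(287))/Q) = Z/2Z.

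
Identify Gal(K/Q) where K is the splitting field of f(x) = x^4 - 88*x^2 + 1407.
Gal(K/Q) = V_4 (Klein four-group, Z/2Z × Z/2Z)

f factors as (x^2 - 21)(x^2 - 67), so the splitting field is K = Q(sqrt(21), sqrt(67)). The elements 21, 67, 1407 are all non-squares in Q, so sqrt(21) and sqrt(67) generate independent quadratic extensions. Thus [K:Q] = 4 and Gal(K/Q) is generated by the two order-2 automorphisms sqrt(21) ↦ -sqrt(21) and sqrt(67) ↦ -sqrt(67), giving V_4.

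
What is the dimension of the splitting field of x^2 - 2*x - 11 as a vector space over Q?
[K:Q] = 2

The discriminant of x^2 + (-2)*x + (-11) is b^2 - 4c = 4 - (-44) = 48. Since 48 is not a perfect square in Q, the polynomial is irreducible over Q. Its two roots generate a degree-2 extension, so [K:Q] = 2.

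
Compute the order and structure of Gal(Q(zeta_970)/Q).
|Gal(Q(zeta_970)/Q)| = phi(970) = 384; group ≅ (Z/970Z)^* ≅ Z/4Z × Z/96Z

The n-th cyclotomic polynomial Φ_970(x) is the minimal polynomial of zeta_970 over Q and has degree phi(970) = 384. So Q(zeta_970) is a degree-384 Galois extension with Galois group (Z/970Z)^*. By CRT, (Z/970Z)^* ≅ (Z/2Z)^* × (Z/5Z)^* × (Z/97Z)^*. Each prime-power unit group is (Z/2Z)^* ≅ trivial group (order 1); (Z/5Z)^* ≅ Z/4Z; (Z/97Z)^* ≅ Z/96Z. Hence Gal(Q(zeta_970)/Q) ≅ Z/4Z × Z/96Z.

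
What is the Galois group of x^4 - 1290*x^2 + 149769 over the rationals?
Gal(K/Q) = Z/2Z (cyclic of order 2)

f factors as (x^2 - 1161)(x^2 - 129), so the splitting field is K = Q(sqrt(1161), sqrt(129)). The squarefree part of 1161 is 129 and the squarefree part of 129 is also 129, so sqrt(1161) and sqrt(129) are both rational multiples of sqrt(129). Hence Q(sqrt(1161)) = Q(sqrt(129)) = Q(sqrt(129)), and the splitting field collapses to a single degree-2 extension with Galois group Z/2Z.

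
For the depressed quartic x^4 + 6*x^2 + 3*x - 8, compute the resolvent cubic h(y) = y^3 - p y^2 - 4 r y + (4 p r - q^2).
h(y) = y^3 - 6*y^2 + 32*y - 201

Identify coefficients: p = 6, q = 3, r = -8.
Plug into h(y) = y^3 - p y^2 - 4 r y + (4 p r - q^2):
  h(y) = y^3 - (6) y^2 - 4*(-8) y + (4*(6)*(-8) - (3)^2)
       = y^3 + (-6) y^2 + (32) y + (-201).
Simplifying: h(y) = y^3 - 6*y^2 + 32*y - 201.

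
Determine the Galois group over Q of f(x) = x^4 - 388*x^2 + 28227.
Gal(K/Q) = V_4 (Klein four-group, Z/2Z × Z/2Z)

f factors as (x^2 - 291)(x^2 - 97), so the splitting field is K = Q(sqrt(291), sqrt(97)). The elements 291, 97, 28227 are all non-squares in Q, so sqrt(291) and sqrt(97) generate independent quadratic extensions. Thus [K:Q] = 4 and Gal(K/Q) is generated by the two order-2 automorphisms sqrt(291) ↦ -sqrt(291) and sqrt(97) ↦ -sqrt(97), giving V_4.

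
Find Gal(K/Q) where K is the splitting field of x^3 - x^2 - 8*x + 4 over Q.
Gal(K/Q) = S_3 (symmetric group of order 6)

Compute the discriminant of x^3 + (-1)*x^2 + (-8)*x + (4): Δ = 2272. Since Δ is not a rational square, the Galois group is not contained in A_3; it must be the full S_3 (irreducibility of the cubic rules out anything smaller).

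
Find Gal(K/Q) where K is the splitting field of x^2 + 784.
Gal(K/Q) = Z/2Z (cyclic of order 2)

x^2 + 784 is irreducible over Q since -784 is not a rational square. The splitting field Q(sqrt(-784)) has degree 2 over Q, and its unique nontrivial automorphism is sqrt(-784) ↦ -sqrt(-784). Hence Gal(Q(sqrt(-784))/Q) = Z/2Z.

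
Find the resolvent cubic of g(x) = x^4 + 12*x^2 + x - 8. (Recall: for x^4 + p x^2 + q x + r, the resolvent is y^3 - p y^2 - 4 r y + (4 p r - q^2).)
h(y) = y^3 - 12*y^2 + 32*y - 385

Identify coefficients: p = 12, q = 1, r = -8.
Plug into h(y) = y^3 - p y^2 - 4 r y + (4 p r - q^2):
  h(y) = y^3 - (12) y^2 - 4*(-8) y + (4*(12)*(-8) - (1)^2)
       = y^3 + (-12) y^2 + (32) y + (-385).
Simplifying: h(y) = y^3 - 12*y^2 + 32*y - 385.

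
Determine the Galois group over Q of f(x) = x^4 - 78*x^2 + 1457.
Gal(K/Q) = V_4 (Klein four-group, Z/2Z × Z/2Z)

f factors as (x^2 - 31)(x^2 - 47), so the splitting field is K = Q(sqrt(31), sqrt(47)). The elements 31, 47, 1457 are all non-squares in Q, so sqrt(31) and sqrt(47) generate independent quadratic extensions. Thus [K:Q] = 4 and Gal(K/Q) is generated by the two order-2 automorphisms sqrt(31) ↦ -sqrt(31) and sqrt(47) ↦ -sqrt(47), giving V_4.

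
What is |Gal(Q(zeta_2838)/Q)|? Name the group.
|Gal(Q(zeta_2838)/Q)| = phi(2838) = 840; group ≅ (Z/2838Z)^* ≅ Z/2Z × Z/10Z × Z/42Z

The n-th cyclotomic polynomial Φ_2838(x) is the minimal polynomial of zeta_2838 over Q and has degree phi(2838) = 840. So Q(zeta_2838) is a degree-840 Galois extension with Galois group (Z/2838Z)^*. By CRT, (Z/2838Z)^* ≅ (Z/2Z)^* × (Z/3Z)^* × (Z/11Z)^* × (Z/43Z)^*. Each prime-power unit group is (Z/2Z)^* ≅ trivial group (order 1); (Z/3Z)^* ≅ Z/2Z; (Z/11Z)^* ≅ Z/10Z; (Z/43Z)^* ≅ Z/42Z. Hence Gal(Q(zeta_2838)/Q) ≅ Z/2Z × Z/10Z × Z/42Z.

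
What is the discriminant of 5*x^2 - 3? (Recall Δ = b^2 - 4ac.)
Δ = 60

For a quadratic a x^2 + b x + c the discriminant is Δ = b^2 - 4ac = (0)^2 - 4*(5)*(-3) = 0 - (-60) = 60.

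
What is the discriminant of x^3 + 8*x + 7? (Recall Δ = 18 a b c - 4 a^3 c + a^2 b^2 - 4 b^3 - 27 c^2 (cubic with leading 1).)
Δ = -3371

For x^3 + a x^2 + b x + c the discriminant is Δ = 18 a b c - 4 a^3 c + a^2 b^2 - 4 b^3 - 27 c^2.
Plug a = 0, b = 8, c = 7:
  18*(0)*(8)*(7) - 4*(0)^3*(7) + (0)^2*(8)^2 - 4*(8)^3 - 27*(7)^2
  = 0 + (0) + 0 + (-2048) + (-1323)
  = -3371.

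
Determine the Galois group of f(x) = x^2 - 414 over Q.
Gal(K/Q) = Z/2Z (cyclic of order 2)

x^2 - 414 is irreducible over Q since 414 is not a rational square. The splitting field Q(sqrt(414)) has degree 2 over Q, and its unique nontrivial automorphism is sqrt(414) ↦ -sqrt(414). Hence Gal(Q(sqrt(414))/Q) = Z/2Z.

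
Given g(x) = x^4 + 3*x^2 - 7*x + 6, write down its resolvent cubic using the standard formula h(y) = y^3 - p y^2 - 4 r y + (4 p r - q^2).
h(y) = y^3 - 3*y^2 - 24*y + 23

Identify coefficients: p = 3, q = -7, r = 6.
Plug into h(y) = y^3 - p y^2 - 4 r y + (4 p r - q^2):
  h(y) = y^3 - (3) y^2 - 4*(6) y + (4*(3)*(6) - (-7)^2)
       = y^3 + (-3) y^2 + (-24) y + (23).
Simplifying: h(y) = y^3 - 3*y^2 - 24*y + 23.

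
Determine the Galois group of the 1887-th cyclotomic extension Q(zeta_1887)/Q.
|Gal(Q(zeta_1887)/Q)| = phi(1887) = 1152; group ≅ (Z/1887Z)^* ≅ Z/2Z × Z/16Z × Z/36Z

The n-th cyclotomic polynomial Φ_1887(x) is the minimal polynomial of zeta_1887 over Q and has degree phi(1887) = 1152. So Q(zeta_1887) is a degree-1152 Galois extension with Galois group (Z/1887Z)^*. By CRT, (Z/1887Z)^* ≅ (Z/3Z)^* × (Z/17Z)^* × (Z/37Z)^*. Each prime-power unit group is (Z/3Z)^* ≅ Z/2Z; (Z/17Z)^* ≅ Z/16Z; (Z/37Z)^* ≅ Z/36Z. Hence Gal(Q(zeta_1887)/Q) ≅ Z/2Z × Z/16Z × Z/36Z.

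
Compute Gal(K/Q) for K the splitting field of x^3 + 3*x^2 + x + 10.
Gal(K/Q) = S_3 (symmetric group of order 6)

Compute the discriminant of x^3 + (3)*x^2 + (1)*x + (10): Δ = -3235. Since Δ is not a rational square, the Galois group is not contained in A_3; it must be the full S_3 (irreducibility of the cubic rules out anything smaller).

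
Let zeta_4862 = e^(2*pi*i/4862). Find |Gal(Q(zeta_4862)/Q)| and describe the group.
|Gal(Q(zeta_4862)/Q)| = phi(4862) = 1920; group ≅ (Z/4862Z)^* ≅ Z/10Z × Z/12Z × Z/16Z

The n-th cyclotomic polynomial Φ_4862(x) is the minimal polynomial of zeta_4862 over Q and has degree phi(4862) = 1920. So Q(zeta_4862) is a degree-1920 Galois extension with Galois group (Z/4862Z)^*. By CRT, (Z/4862Z)^* ≅ (Z/2Z)^* × (Z/11Z)^* × (Z/13Z)^* × (Z/17Z)^*. Each prime-power unit group is (Z/2Z)^* ≅ trivial group (order 1); (Z/11Z)^* ≅ Z/10Z; (Z/13Z)^* ≅ Z/12Z; (Z/17Z)^* ≅ Z/16Z. Hence Gal(Q(zeta_4862)/Q) ≅ Z/10Z × Z/12Z × Z/16Z.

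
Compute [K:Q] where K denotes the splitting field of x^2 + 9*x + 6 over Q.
[K:Q] = 2

The discriminant of x^2 + (9)*x + (6) is b^2 - 4c = 81 - (24) = 57. Since 57 is not a perfect square in Q, the polynomial is irreducible over Q. Its two roots generate a degree-2 extension, so [K:Q] = 2.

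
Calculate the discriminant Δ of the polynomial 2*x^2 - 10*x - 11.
Δ = 188

For a quadratic a x^2 + b x + c the discriminant is Δ = b^2 - 4ac = (-10)^2 - 4*(2)*(-11) = 100 - (-88) = 188.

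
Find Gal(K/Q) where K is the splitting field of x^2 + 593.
Gal(K/Q) = Z/2Z (cyclic of order 2)

x^2 + 593 is irreducible over Q since -593 is not a rational square. The splitting field Q(sqrt(-593)) has degree 2 over Q, and its unique nontrivial automorphism is sqrt(-593) ↦ -sqrt(-593). Hence Gal(Q(sqrt(-593))/Q) = Z/2Z.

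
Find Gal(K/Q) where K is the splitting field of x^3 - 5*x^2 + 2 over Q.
Gal(K/Q) = S_3 (symmetric group of order 6)

Compute the discriminant of x^3 + (-5)*x^2 + (0)*x + (2): Δ = 892. Since Δ is not a rational square, the Galois group is not contained in A_3; it must be the full S_3 (irreducibility of the cubic rules out anything smaller).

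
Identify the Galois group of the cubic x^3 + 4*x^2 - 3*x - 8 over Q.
Gal(K/Q) = S_3 (symmetric group of order 6)

Compute the discriminant of x^3 + (4)*x^2 + (-3)*x + (-8): Δ = 2300. Since Δ is not a rational square, the Galois group is not contained in A_3; it must be the full S_3 (irreducibility of the cubic rules out anything smaller).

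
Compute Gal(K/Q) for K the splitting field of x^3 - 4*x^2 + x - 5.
Gal(K/Q) = S_3 (symmetric group of order 6)

Compute the discriminant of x^3 + (-4)*x^2 + (1)*x + (-5): Δ = -1583. Since Δ is not a rational square, the Galois group is not contained in A_3; it must be the full S_3 (irreducibility of the cubic rules out anything smaller).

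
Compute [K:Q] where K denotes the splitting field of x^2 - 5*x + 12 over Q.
[K:Q] = 2

The discriminant of x^2 + (-5)*x + (12) is b^2 - 4c = 25 - (48) = -23. Since -23 is not a perfect square in Q, the polynomial is irreducible over Q. Its two roots generate a degree-2 extension, so [K:Q] = 2.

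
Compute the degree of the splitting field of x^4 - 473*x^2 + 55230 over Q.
[K:Q] = 4

f factors as (x^2 - 210)(x^2 - 263); the splitting field is K = Q(sqrt(210), sqrt(263)). Since 210, 263, and 55230 are all non-squares in Q, the three subfields Q(sqrt(210)), Q(sqrt(263)), Q(sqrt(55230)) are distinct degree-2 extensions, so [K:Q] = 4 (Klein four Galois group).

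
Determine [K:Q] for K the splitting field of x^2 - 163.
[K:Q] = 2

The polynomial x^2 - 163 is irreducible over Q since 163 is not a perfect square. Its splitting field is Q(sqrt(163)), which has degree 2 over Q.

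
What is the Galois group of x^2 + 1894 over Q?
Gal(K/Q) = Z/2Z (cyclic of order 2)

x^2 + 1894 is irreducible over Q since -1894 is not a rational square. The splitting field Q(sqrt(-1894)) has degree 2 over Q, and its unique nontrivial automorphism is sqrt(-1894) ↦ -sqrt(-1894). Hence Gal(Q(sqrt(-1894))/Q) = Z/2Z.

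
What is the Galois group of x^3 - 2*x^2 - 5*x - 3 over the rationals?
Gal(K/Q) = S_3 (symmetric group of order 6)

Compute the discriminant of x^3 + (-2)*x^2 + (-5)*x + (-3): Δ = -279. Since Δ is not a rational square, the Galois group is not contained in A_3; it must be the full S_3 (irreducibility of the cubic rules out anything smaller).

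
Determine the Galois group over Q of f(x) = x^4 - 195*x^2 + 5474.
Gal(K/Q) = V_4 (Klein four-group, Z/2Z × Z/2Z)

f factors as (x^2 - 161)(x^2 - 34), so the splitting field is K = Q(sqrt(161), sqrt(34)). The elements 161, 34, 5474 are all non-squares in Q, so sqrt(161) and sqrt(34) generate independent quadratic extensions. Thus [K:Q] = 4 and Gal(K/Q) is generated by the two order-2 automorphisms sqrt(161) ↦ -sqrt(161) and sqrt(34) ↦ -sqrt(34), giving V_4.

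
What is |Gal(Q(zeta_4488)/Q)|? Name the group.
|Gal(Q(zeta_4488)/Q)| = phi(4488) = 1280; group ≅ (Z/4488Z)^* ≅ Z/2Z × Z/2Z × Z/2Z × Z/10Z × Z/16Z

The n-th cyclotomic polynomial Φ_4488(x) is the minimal polynomial of zeta_4488 over Q and has degree phi(4488) = 1280. So Q(zeta_4488) is a degree-1280 Galois extension with Galois group (Z/4488Z)^*. By CRT, (Z/4488Z)^* ≅ (Z/8Z)^* × (Z/3Z)^* × (Z/11Z)^* × (Z/17Z)^*. Each prime-power unit group is (Z/8Z)^* ≅ Z/2Z × Z/2Z; (Z/3Z)^* ≅ Z/2Z; (Z/11Z)^* ≅ Z/10Z; (Z/17Z)^* ≅ Z/16Z. Hence Gal(Q(zeta_4488)/Q) ≅ Z/2Z × Z/2Z × Z/2Z × Z/10Z × Z/16Z.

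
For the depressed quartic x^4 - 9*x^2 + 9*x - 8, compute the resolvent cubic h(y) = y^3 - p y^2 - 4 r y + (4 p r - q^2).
h(y) = y^3 + 9*y^2 + 32*y + 207

Identify coefficients: p = -9, q = 9, r = -8.
Plug into h(y) = y^3 - p y^2 - 4 r y + (4 p r - q^2):
  h(y) = y^3 - (-9) y^2 - 4*(-8) y + (4*(-9)*(-8) - (9)^2)
       = y^3 + (9) y^2 + (32) y + (207).
Simplifying: h(y) = y^3 + 9*y^2 + 32*y + 207.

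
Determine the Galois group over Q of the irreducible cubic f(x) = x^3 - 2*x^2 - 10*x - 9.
Gal(K/Q) = S_3 (symmetric group of order 6)

Compute the discriminant of x^3 + (-2)*x^2 + (-10)*x + (-9): Δ = -1315. Since Δ is not a rational square, the Galois group is not contained in A_3; it must be the full S_3 (irreducibility of the cubic rules out anything smaller).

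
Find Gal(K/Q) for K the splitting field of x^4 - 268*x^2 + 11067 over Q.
Gal(K/Q) = V_4 (Klein four-group, Z/2Z × Z/2Z)

f factors as (x^2 - 51)(x^2 - 217), so the splitting field is K = Q(sqrt(51), sqrt(217)). The elements 51, 217, 11067 are all non-squares in Q, so sqrt(51) and sqrt(217) generate independent quadratic extensions. Thus [K:Q] = 4 and Gal(K/Q) is generated by the two order-2 automorphisms sqrt(51) ↦ -sqrt(51) and sqrt(217) ↦ -sqrt(217), giving V_4.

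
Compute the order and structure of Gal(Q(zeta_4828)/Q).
|Gal(Q(zeta_4828)/Q)| = phi(4828) = 2240; group ≅ (Z/4828Z)^* ≅ Z/2Z × Z/16Z × Z/70Z

The n-th cyclotomic polynomial Φ_4828(x) is the minimal polynomial of zeta_4828 over Q and has degree phi(4828) = 2240. So Q(zeta_4828) is a degree-2240 Galois extension with Galois group (Z/4828Z)^*. By CRT, (Z/4828Z)^* ≅ (Z/4Z)^* × (Z/17Z)^* × (Z/71Z)^*. Each prime-power unit group is (Z/4Z)^* ≅ Z/2Z; (Z/17Z)^* ≅ Z/16Z; (Z/71Z)^* ≅ Z/70Z. Hence Gal(Q(zeta_4828)/Q) ≅ Z/2Z × Z/16Z × Z/70Z.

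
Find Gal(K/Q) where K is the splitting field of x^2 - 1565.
Gal(K/Q) = Z/2Z (cyclic of order 2)

x^2 - 1565 is irreducible over Q since 1565 is not a rational square. The splitting field Q(sqrt(1565)) has degree 2 over Q, and its unique nontrivial automorphism is sqrt(1565) ↦ -sqrt(1565). Hence Gal(Q(sqrt(1565))/Q) = Z/2Z.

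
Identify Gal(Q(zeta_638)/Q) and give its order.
|Gal(Q(zeta_638)/Q)| = phi(638) = 280; group ≅ (Z/638Z)^* ≅ Z/10Z × Z/28Z

The n-th cyclotomic polynomial Φ_638(x) is the minimal polynomial of zeta_638 over Q and has degree phi(638) = 280. So Q(zeta_638) is a degree-280 Galois extension with Galois group (Z/638Z)^*. By CRT, (Z/638Z)^* ≅ (Z/2Z)^* × (Z/11Z)^* × (Z/29Z)^*. Each prime-power unit group is (Z/2Z)^* ≅ trivial group (order 1); (Z/11Z)^* ≅ Z/10Z; (Z/29Z)^* ≅ Z/28Z. Hence Gal(Q(zeta_638)/Q) ≅ Z/10Z × Z/28Z.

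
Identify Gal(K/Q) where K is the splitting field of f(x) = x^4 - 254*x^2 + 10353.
Gal(K/Q) = V_4 (Klein four-group, Z/2Z × Z/2Z)

f factors as (x^2 - 203)(x^2 - 51), so the splitting field is K = Q(sqrt(203), sqrt(51)). The elements 203, 51, 10353 are all non-squares in Q, so sqrt(203) and sqrt(51) generate independent quadratic extensions. Thus [K:Q] = 4 and Gal(K/Q) is generated by the two order-2 automorphisms sqrt(203) ↦ -sqrt(203) and sqrt(51) ↦ -sqrt(51), giving V_4.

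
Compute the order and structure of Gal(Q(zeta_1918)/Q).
|Gal(Q(zeta_1918)/Q)| = phi(1918) = 816; group ≅ (Z/1918Z)^* ≅ Z/6Z × Z/136Z

The n-th cyclotomic polynomial Φ_1918(x) is the minimal polynomial of zeta_1918 over Q and has degree phi(1918) = 816. So Q(zeta_1918) is a degree-816 Galois extension with Galois group (Z/1918Z)^*. By CRT, (Z/1918Z)^* ≅ (Z/2Z)^* × (Z/7Z)^* × (Z/137Z)^*. Each prime-power unit group is (Z/2Z)^* ≅ trivial group (order 1); (Z/7Z)^* ≅ Z/6Z; (Z/137Z)^* ≅ Z/136Z. Hence Gal(Q(zeta_1918)/Q) ≅ Z/6Z × Z/136Z.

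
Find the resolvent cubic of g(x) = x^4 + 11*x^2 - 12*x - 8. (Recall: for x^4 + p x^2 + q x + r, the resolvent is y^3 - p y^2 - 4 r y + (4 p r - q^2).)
h(y) = y^3 - 11*y^2 + 32*y - 496

Identify coefficients: p = 11, q = -12, r = -8.
Plug into h(y) = y^3 - p y^2 - 4 r y + (4 p r - q^2):
  h(y) = y^3 - (11) y^2 - 4*(-8) y + (4*(11)*(-8) - (-12)^2)
       = y^3 + (-11) y^2 + (32) y + (-496).
Simplifying: h(y) = y^3 - 11*y^2 + 32*y - 496.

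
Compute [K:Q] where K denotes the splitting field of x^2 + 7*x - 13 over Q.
[K:Q] = 2

The discriminant of x^2 + (7)*x + (-13) is b^2 - 4c = 49 - (-52) = 101. Since 101 is not a perfect square in Q, the polynomial is irreducible over Q. Its two roots generate a degree-2 extension, so [K:Q] = 2.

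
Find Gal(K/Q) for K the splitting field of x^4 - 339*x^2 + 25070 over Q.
Gal(K/Q) = V_4 (Klein four-group, Z/2Z × Z/2Z)

f factors as (x^2 - 230)(x^2 - 109), so the splitting field is K = Q(sqrt(230), sqrt(109)). The elements 230, 109, 25070 are all non-squares in Q, so sqrt(230) and sqrt(109) generate independent quadratic extensions. Thus [K:Q] = 4 and Gal(K/Q) is generated by the two order-2 automorphisms sqrt(230) ↦ -sqrt(230) and sqrt(109) ↦ -sqrt(109), giving V_4.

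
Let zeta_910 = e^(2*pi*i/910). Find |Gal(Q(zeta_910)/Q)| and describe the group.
|Gal(Q(zeta_910)/Q)| = phi(910) = 288; group ≅ (Z/910Z)^* ≅ Z/4Z × Z/6Z × Z/12Z

The n-th cyclotomic polynomial Φ_910(x) is the minimal polynomial of zeta_910 over Q and has degree phi(910) = 288. So Q(zeta_910) is a degree-288 Galois extension with Galois group (Z/910Z)^*. By CRT, (Z/910Z)^* ≅ (Z/2Z)^* × (Z/5Z)^* × (Z/7Z)^* × (Z/13Z)^*. Each prime-power unit group is (Z/2Z)^* ≅ trivial group (order 1); (Z/5Z)^* ≅ Z/4Z; (Z/7Z)^* ≅ Z/6Z; (Z/13Z)^* ≅ Z/12Z. Hence Gal(Q(zeta_910)/Q) ≅ Z/4Z × Z/6Z × Z/12Z.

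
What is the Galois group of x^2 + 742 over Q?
Gal(K/Q) = Z/2Z (cyclic of order 2)

x^2 + 742 is irreducible over Q since -742 is not a rational square. The splitting field Q(sqrt(-742)) has degree 2 over Q, and its unique nontrivial automorphism is sqrt(-742) ↦ -sqrt(-742). Hence Gal(Q(sqrt(-742))/Q) = Z/2Z.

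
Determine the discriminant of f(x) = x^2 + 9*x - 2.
Δ = 89

For a quadratic a x^2 + b x + c the discriminant is Δ = b^2 - 4ac = (9)^2 - 4*(1)*(-2) = 81 - (-8) = 89.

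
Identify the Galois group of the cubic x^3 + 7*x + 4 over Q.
Gal(K/Q) = S_3 (symmetric group of order 6)

Compute the discriminant of x^3 + (0)*x^2 + (7)*x + (4): Δ = -1804. Since Δ is not a rational square, the Galois group is not contained in A_3; it must be the full S_3 (irreducibility of the cubic rules out anything smaller).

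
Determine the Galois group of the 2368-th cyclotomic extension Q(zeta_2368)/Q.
|Gal(Q(zeta_2368)/Q)| = phi(2368) = 1152; group ≅ (Z/2368Z)^* ≅ Z/2Z × Z/16Z × Z/36Z

The n-th cyclotomic polynomial Φ_2368(x) is the minimal polynomial of zeta_2368 over Q and has degree phi(2368) = 1152. So Q(zeta_2368) is a degree-1152 Galois extension with Galois group (Z/2368Z)^*. By CRT, (Z/2368Z)^* ≅ (Z/64Z)^* × (Z/37Z)^*. Each prime-power unit group is (Z/64Z)^* ≅ Z/2Z × Z/16Z; (Z/37Z)^* ≅ Z/36Z. Hence Gal(Q(zeta_2368)/Q) ≅ Z/2Z × Z/16Z × Z/36Z.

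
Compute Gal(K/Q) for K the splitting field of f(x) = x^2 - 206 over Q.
Gal(K/Q) = Z/2Z (cyclic of order 2)

x^2 - 206 is irreducible over Q since 206 is not a rational square. The splitting field Q(sqrt(206)) has degree 2 over Q, and its unique nontrivial automorphism is sqrt(206) ↦ -sqrt(206). Hence Gal(Q(sqrt(206))/Q) = Z/2Z.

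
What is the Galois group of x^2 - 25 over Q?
Gal(K/Q) = trivial group (order 1)

x^2 - 25 factors as (x - 5)(x + 5) over Q, so its splitting field is Q itself and the Galois group is trivial.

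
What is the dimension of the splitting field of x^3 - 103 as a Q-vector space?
[K:Q] = 6

x^3 - 103 has one real root r = 103^(1/3) and two complex roots r*zeta_3, r*zeta_3^2 where zeta_3 = e^(2*pi*i/3). The splitting field is Q(r, zeta_3). [Q(r):Q] = 3 and [Q(zeta_3):Q] = 2 with gcd = 1, so [Q(r, zeta_3):Q] = 3 * 2 = 6.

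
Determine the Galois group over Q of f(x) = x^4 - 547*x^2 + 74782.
Gal(K/Q) = V_4 (Klein four-group, Z/2Z × Z/2Z)

f factors as (x^2 - 278)(x^2 - 269), so the splitting field is K = Q(sqrt(278), sqrt(269)). The elements 278, 269, 74782 are all non-squares in Q, so sqrt(278) and sqrt(269) generate independent quadratic extensions. Thus [K:Q] = 4 and Gal(K/Q) is generated by the two order-2 automorphisms sqrt(278) ↦ -sqrt(278) and sqrt(269) ↦ -sqrt(269), giving V_4.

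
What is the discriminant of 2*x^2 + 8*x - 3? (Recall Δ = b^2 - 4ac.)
Δ = 88

For a quadratic a x^2 + b x + c the discriminant is Δ = b^2 - 4ac = (8)^2 - 4*(2)*(-3) = 64 - (-24) = 88.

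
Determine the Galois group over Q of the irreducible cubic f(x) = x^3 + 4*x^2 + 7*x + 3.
Gal(K/Q) = S_3 (symmetric group of order 6)

Compute the discriminant of x^3 + (4)*x^2 + (7)*x + (3): Δ = -87. Since Δ is not a rational square, the Galois group is not contained in A_3; it must be the full S_3 (irreducibility of the cubic rules out anything smaller).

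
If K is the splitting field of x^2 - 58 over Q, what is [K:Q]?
[K:Q] = 2

The polynomial x^2 - 58 is irreducible over Q since 58 is not a perfect square. Its splitting field is Q(sqrt(58)), which has degree 2 over Q.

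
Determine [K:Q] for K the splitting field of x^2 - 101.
[K:Q] = 2

The polynomial x^2 - 101 is irreducible over Q since 101 is not a perfect square. Its splitting field is Q(sqrt(101)), which has degree 2 over Q.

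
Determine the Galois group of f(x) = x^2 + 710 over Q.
Gal(K/Q) = Z/2Z (cyclic of order 2)

x^2 + 710 is irreducible over Q since -710 is not a rational square. The splitting field Q(sqrt(-710)) has degree 2 over Q, and its unique nontrivial automorphism is sqrt(-710) ↦ -sqrt(-710). Hence Gal(Q(sqrt(-710))/Q) = Z/2Z.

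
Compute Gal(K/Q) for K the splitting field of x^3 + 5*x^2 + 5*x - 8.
Gal(K/Q) = S_3 (symmetric group of order 6)

Compute the discriminant of x^3 + (5)*x^2 + (5)*x + (-8): Δ = -1203. Since Δ is not a rational square, the Galois group is not contained in A_3; it must be the full S_3 (irreducibility of the cubic rules out anything smaller).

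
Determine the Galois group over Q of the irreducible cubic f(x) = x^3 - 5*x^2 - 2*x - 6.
Gal(K/Q) = S_3 (symmetric group of order 6)

Compute the discriminant of x^3 + (-5)*x^2 + (-2)*x + (-6): Δ = -4920. Since Δ is not a rational square, the Galois group is not contained in A_3; it must be the full S_3 (irreducibility of the cubic rules out anything smaller).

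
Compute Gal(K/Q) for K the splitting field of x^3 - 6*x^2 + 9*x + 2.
Gal(K/Q) = S_3 (symmetric group of order 6)

Compute the discriminant of x^3 + (-6)*x^2 + (9)*x + (2): Δ = -324. Since Δ is not a rational square, the Galois group is not contained in A_3; it must be the full S_3 (irreducibility of the cubic rules out anything smaller).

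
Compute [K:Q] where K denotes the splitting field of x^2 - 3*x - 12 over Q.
[K:Q] = 2

The discriminant of x^2 + (-3)*x + (-12) is b^2 - 4c = 9 - (-48) = 57. Since 57 is not a perfect square in Q, the polynomial is irreducible over Q. Its two roots generate a degree-2 extension, so [K:Q] = 2.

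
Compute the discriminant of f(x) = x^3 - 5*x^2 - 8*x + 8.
Δ = 11680

For x^3 + a x^2 + b x + c the discriminant is Δ = 18 a b c - 4 a^3 c + a^2 b^2 - 4 b^3 - 27 c^2.
Plug a = -5, b = -8, c = 8:
  18*(-5)*(-8)*(8) - 4*(-5)^3*(8) + (-5)^2*(-8)^2 - 4*(-8)^3 - 27*(8)^2
  = 5760 + (4000) + 1600 + (2048) + (-1728)
  = 11680.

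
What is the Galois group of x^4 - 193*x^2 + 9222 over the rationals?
Gal(K/Q) = V_4 (Klein four-group, Z/2Z × Z/2Z)

f factors as (x^2 - 87)(x^2 - 106), so the splitting field is K = Q(sqrt(87), sqrt(106)). The elements 87, 106, 9222 are all non-squares in Q, so sqrt(87) and sqrt(106) generate independent quadratic extensions. Thus [K:Q] = 4 and Gal(K/Q) is generated by the two order-2 automorphisms sqrt(87) ↦ -sqrt(87) and sqrt(106) ↦ -sqrt(106), giving V_4.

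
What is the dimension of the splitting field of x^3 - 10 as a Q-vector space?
[K:Q] = 6

x^3 - 10 has one real root r = 10^(1/3) and two complex roots r*zeta_3, r*zeta_3^2 where zeta_3 = e^(2*pi*i/3). The splitting field is Q(r, zeta_3). [Q(r):Q] = 3 and [Q(zeta_3):Q] = 2 with gcd = 1, so [Q(r, zeta_3):Q] = 3 * 2 = 6.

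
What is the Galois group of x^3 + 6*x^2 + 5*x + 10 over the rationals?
Gal(K/Q) = S_3 (symmetric group of order 6)

Compute the discriminant of x^3 + (6)*x^2 + (5)*x + (10): Δ = -5540. Since Δ is not a rational square, the Galois group is not contained in A_3; it must be the full S_3 (irreducibility of the cubic rules out anything smaller).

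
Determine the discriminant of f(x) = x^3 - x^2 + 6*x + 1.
Δ = -959

For x^3 + a x^2 + b x + c the discriminant is Δ = 18 a b c - 4 a^3 c + a^2 b^2 - 4 b^3 - 27 c^2.
Plug a = -1, b = 6, c = 1:
  18*(-1)*(6)*(1) - 4*(-1)^3*(1) + (-1)^2*(6)^2 - 4*(6)^3 - 27*(1)^2
  = -108 + (4) + 36 + (-864) + (-27)
  = -959.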